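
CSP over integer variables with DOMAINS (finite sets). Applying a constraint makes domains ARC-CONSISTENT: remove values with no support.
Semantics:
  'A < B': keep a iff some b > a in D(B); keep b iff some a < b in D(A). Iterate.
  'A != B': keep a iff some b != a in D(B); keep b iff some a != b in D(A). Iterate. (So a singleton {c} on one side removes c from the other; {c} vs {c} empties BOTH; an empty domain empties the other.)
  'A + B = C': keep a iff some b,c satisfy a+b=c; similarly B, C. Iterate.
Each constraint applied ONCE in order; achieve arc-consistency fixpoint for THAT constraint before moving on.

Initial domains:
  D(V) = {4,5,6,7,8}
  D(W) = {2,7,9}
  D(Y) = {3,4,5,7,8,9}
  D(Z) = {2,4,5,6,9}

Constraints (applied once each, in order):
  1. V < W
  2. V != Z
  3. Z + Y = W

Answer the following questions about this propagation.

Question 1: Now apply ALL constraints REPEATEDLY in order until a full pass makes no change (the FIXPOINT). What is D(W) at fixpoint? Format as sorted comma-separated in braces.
pass 0 (initial): D(W)={2,7,9}
pass 1: W {2,7,9}->{7,9}; Y {3,4,5,7,8,9}->{3,4,5,7}; Z {2,4,5,6,9}->{2,4,5,6}
pass 2: no change
Fixpoint after 2 passes: D(W) = {7,9}

Answer: {7,9}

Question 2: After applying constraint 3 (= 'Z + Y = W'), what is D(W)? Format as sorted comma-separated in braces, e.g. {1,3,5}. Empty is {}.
Answer: {7,9}

Derivation:
Constraint 1 (V < W) on D(V)={4,5,6,7,8} D(W)={2,7,9}: W {2,7,9}->{7,9}
Constraint 2 (V != Z) on D(V)={4,5,6,7,8} D(Z)={2,4,5,6,9}: no change
Constraint 3 (Z + Y = W) on D(Z)={2,4,5,6,9} D(Y)={3,4,5,7,8,9} D(W)={7,9}: Z {2,4,5,6,9}->{2,4,5,6}; Y {3,4,5,7,8,9}->{3,4,5,7}
So after constraint 3: D(W) = {7,9}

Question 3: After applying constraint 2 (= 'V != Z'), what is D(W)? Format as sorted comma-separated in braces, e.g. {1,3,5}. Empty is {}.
Answer: {7,9}

Derivation:
Constraint 1 (V < W) on D(V)={4,5,6,7,8} D(W)={2,7,9}: W {2,7,9}->{7,9}
Constraint 2 (V != Z) on D(V)={4,5,6,7,8} D(Z)={2,4,5,6,9}: no change
So after constraint 2: D(W) = {7,9}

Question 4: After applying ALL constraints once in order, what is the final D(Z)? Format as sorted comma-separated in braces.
Answer: {2,4,5,6}

Derivation:
Constraint 1 (V < W) on D(V)={4,5,6,7,8} D(W)={2,7,9}: W {2,7,9}->{7,9}
Constraint 2 (V != Z) on D(V)={4,5,6,7,8} D(Z)={2,4,5,6,9}: no change
Constraint 3 (Z + Y = W) on D(Z)={2,4,5,6,9} D(Y)={3,4,5,7,8,9} D(W)={7,9}: Z {2,4,5,6,9}->{2,4,5,6}; Y {3,4,5,7,8,9}->{3,4,5,7}
So after all 3 constraints: D(Z) = {2,4,5,6}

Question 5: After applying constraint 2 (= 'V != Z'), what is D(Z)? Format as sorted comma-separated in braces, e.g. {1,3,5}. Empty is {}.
Constraint 1 (V < W) on D(V)={4,5,6,7,8} D(W)={2,7,9}: W {2,7,9}->{7,9}
Constraint 2 (V != Z) on D(V)={4,5,6,7,8} D(Z)={2,4,5,6,9}: no change
So after constraint 2: D(Z) = {2,4,5,6,9}

Answer: {2,4,5,6,9}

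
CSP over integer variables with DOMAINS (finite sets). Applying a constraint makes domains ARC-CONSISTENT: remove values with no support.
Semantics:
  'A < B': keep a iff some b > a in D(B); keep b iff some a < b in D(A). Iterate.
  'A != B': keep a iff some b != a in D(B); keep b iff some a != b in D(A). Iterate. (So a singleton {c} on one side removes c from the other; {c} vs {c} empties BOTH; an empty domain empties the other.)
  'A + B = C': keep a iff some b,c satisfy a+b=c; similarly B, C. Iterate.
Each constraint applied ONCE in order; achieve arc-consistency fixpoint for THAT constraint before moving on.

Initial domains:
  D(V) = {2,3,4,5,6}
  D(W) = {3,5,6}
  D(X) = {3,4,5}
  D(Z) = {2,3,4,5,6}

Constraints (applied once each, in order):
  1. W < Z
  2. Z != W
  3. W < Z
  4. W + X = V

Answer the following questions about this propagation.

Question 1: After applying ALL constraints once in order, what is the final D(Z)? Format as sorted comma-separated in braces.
Answer: {4,5,6}

Derivation:
Constraint 1 (W < Z) on D(W)={3,5,6} D(Z)={2,3,4,5,6}: W {3,5,6}->{3,5}; Z {2,3,4,5,6}->{4,5,6}
Constraint 2 (Z != W) on D(Z)={4,5,6} D(W)={3,5}: no change
Constraint 3 (W < Z) on D(W)={3,5} D(Z)={4,5,6}: no change
Constraint 4 (W + X = V) on D(W)={3,5} D(X)={3,4,5} D(V)={2,3,4,5,6}: W {3,5}->{3}; X {3,4,5}->{3}; V {2,3,4,5,6}->{6}
So after all 4 constraints: D(Z) = {4,5,6}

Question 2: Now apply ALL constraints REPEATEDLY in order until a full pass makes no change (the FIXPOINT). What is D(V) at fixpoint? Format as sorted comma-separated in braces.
Answer: {6}

Derivation:
pass 0 (initial): D(V)={2,3,4,5,6}
pass 1: V {2,3,4,5,6}->{6}; W {3,5,6}->{3}; X {3,4,5}->{3}; Z {2,3,4,5,6}->{4,5,6}
pass 2: no change
Fixpoint after 2 passes: D(V) = {6}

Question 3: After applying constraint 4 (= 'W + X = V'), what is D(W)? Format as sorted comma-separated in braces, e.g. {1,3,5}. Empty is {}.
Constraint 1 (W < Z) on D(W)={3,5,6} D(Z)={2,3,4,5,6}: W {3,5,6}->{3,5}; Z {2,3,4,5,6}->{4,5,6}
Constraint 2 (Z != W) on D(Z)={4,5,6} D(W)={3,5}: no change
Constraint 3 (W < Z) on D(W)={3,5} D(Z)={4,5,6}: no change
Constraint 4 (W + X = V) on D(W)={3,5} D(X)={3,4,5} D(V)={2,3,4,5,6}: W {3,5}->{3}; X {3,4,5}->{3}; V {2,3,4,5,6}->{6}
So after constraint 4: D(W) = {3}

Answer: {3}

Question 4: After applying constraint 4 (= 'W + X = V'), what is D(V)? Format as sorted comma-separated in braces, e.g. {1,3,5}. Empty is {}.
Answer: {6}

Derivation:
Constraint 1 (W < Z) on D(W)={3,5,6} D(Z)={2,3,4,5,6}: W {3,5,6}->{3,5}; Z {2,3,4,5,6}->{4,5,6}
Constraint 2 (Z != W) on D(Z)={4,5,6} D(W)={3,5}: no change
Constraint 3 (W < Z) on D(W)={3,5} D(Z)={4,5,6}: no change
Constraint 4 (W + X = V) on D(W)={3,5} D(X)={3,4,5} D(V)={2,3,4,5,6}: W {3,5}->{3}; X {3,4,5}->{3}; V {2,3,4,5,6}->{6}
So after constraint 4: D(V) = {6}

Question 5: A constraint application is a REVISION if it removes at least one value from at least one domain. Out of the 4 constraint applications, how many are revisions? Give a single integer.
Answer: 2

Derivation:
Constraint 1 (W < Z) on D(W)={3,5,6} D(Z)={2,3,4,5,6}: W {3,5,6}->{3,5}; Z {2,3,4,5,6}->{4,5,6} => REVISION
Constraint 2 (Z != W) on D(Z)={4,5,6} D(W)={3,5}: no change => not a revision
Constraint 3 (W < Z) on D(W)={3,5} D(Z)={4,5,6}: no change => not a revision
Constraint 4 (W + X = V) on D(W)={3,5} D(X)={3,4,5} D(V)={2,3,4,5,6}: W {3,5}->{3}; X {3,4,5}->{3}; V {2,3,4,5,6}->{6} => REVISION
Total revisions = 2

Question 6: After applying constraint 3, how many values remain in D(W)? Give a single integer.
Answer: 2

Derivation:
Constraint 1 (W < Z) on D(W)={3,5,6} D(Z)={2,3,4,5,6}: W {3,5,6}->{3,5}; Z {2,3,4,5,6}->{4,5,6}
Constraint 2 (Z != W) on D(Z)={4,5,6} D(W)={3,5}: no change
Constraint 3 (W < Z) on D(W)={3,5} D(Z)={4,5,6}: no change
So after constraint 3: D(W)={3,5}, size = 2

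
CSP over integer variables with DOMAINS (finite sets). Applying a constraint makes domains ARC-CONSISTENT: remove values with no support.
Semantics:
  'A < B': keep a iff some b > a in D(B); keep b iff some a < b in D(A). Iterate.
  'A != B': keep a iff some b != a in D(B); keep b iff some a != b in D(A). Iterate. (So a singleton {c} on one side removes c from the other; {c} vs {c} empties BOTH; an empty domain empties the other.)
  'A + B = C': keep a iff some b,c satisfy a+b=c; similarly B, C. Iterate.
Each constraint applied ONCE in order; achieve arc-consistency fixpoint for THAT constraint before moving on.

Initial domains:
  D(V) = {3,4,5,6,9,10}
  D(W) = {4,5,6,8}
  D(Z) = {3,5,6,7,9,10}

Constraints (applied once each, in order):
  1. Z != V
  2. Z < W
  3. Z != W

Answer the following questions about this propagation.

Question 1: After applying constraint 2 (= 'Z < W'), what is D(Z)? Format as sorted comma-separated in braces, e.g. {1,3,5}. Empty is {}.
Answer: {3,5,6,7}

Derivation:
Constraint 1 (Z != V) on D(Z)={3,5,6,7,9,10} D(V)={3,4,5,6,9,10}: no change
Constraint 2 (Z < W) on D(Z)={3,5,6,7,9,10} D(W)={4,5,6,8}: Z {3,5,6,7,9,10}->{3,5,6,7}
So after constraint 2: D(Z) = {3,5,6,7}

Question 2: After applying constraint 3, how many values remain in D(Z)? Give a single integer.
Answer: 4

Derivation:
Constraint 1 (Z != V) on D(Z)={3,5,6,7,9,10} D(V)={3,4,5,6,9,10}: no change
Constraint 2 (Z < W) on D(Z)={3,5,6,7,9,10} D(W)={4,5,6,8}: Z {3,5,6,7,9,10}->{3,5,6,7}
Constraint 3 (Z != W) on D(Z)={3,5,6,7} D(W)={4,5,6,8}: no change
So after constraint 3: D(Z)={3,5,6,7}, size = 4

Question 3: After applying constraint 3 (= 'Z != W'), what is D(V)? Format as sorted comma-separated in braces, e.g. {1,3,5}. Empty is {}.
Constraint 1 (Z != V) on D(Z)={3,5,6,7,9,10} D(V)={3,4,5,6,9,10}: no change
Constraint 2 (Z < W) on D(Z)={3,5,6,7,9,10} D(W)={4,5,6,8}: Z {3,5,6,7,9,10}->{3,5,6,7}
Constraint 3 (Z != W) on D(Z)={3,5,6,7} D(W)={4,5,6,8}: no change
So after constraint 3: D(V) = {3,4,5,6,9,10}

Answer: {3,4,5,6,9,10}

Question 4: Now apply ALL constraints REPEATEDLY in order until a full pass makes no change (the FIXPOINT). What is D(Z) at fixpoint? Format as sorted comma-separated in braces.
Answer: {3,5,6,7}

Derivation:
pass 0 (initial): D(Z)={3,5,6,7,9,10}
pass 1: Z {3,5,6,7,9,10}->{3,5,6,7}
pass 2: no change
Fixpoint after 2 passes: D(Z) = {3,5,6,7}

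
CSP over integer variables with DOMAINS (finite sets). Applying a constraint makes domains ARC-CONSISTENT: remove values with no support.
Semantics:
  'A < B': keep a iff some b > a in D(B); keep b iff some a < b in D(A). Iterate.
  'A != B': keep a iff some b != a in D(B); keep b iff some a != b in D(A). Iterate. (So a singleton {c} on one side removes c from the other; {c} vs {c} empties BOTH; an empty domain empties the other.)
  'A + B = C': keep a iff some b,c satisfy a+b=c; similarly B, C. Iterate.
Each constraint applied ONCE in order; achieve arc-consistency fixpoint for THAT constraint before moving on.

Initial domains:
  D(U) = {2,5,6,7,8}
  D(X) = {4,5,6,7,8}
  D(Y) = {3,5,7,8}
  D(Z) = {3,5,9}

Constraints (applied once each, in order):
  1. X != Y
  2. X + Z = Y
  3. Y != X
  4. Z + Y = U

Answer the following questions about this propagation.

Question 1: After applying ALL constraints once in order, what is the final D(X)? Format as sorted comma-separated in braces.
Answer: {4,5}

Derivation:
Constraint 1 (X != Y) on D(X)={4,5,6,7,8} D(Y)={3,5,7,8}: no change
Constraint 2 (X + Z = Y) on D(X)={4,5,6,7,8} D(Z)={3,5,9} D(Y)={3,5,7,8}: X {4,5,6,7,8}->{4,5}; Z {3,5,9}->{3}; Y {3,5,7,8}->{7,8}
Constraint 3 (Y != X) on D(Y)={7,8} D(X)={4,5}: no change
Constraint 4 (Z + Y = U) on D(Z)={3} D(Y)={7,8} D(U)={2,5,6,7,8}: Z {3}->{}; Y {7,8}->{}; U {2,5,6,7,8}->{}
So after all 4 constraints: D(X) = {4,5}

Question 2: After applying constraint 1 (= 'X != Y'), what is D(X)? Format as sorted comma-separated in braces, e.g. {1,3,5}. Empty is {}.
Constraint 1 (X != Y) on D(X)={4,5,6,7,8} D(Y)={3,5,7,8}: no change
So after constraint 1: D(X) = {4,5,6,7,8}

Answer: {4,5,6,7,8}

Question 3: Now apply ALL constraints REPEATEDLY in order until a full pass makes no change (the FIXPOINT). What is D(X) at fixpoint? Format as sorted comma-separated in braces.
Answer: {}

Derivation:
pass 0 (initial): D(X)={4,5,6,7,8}
pass 1: U {2,5,6,7,8}->{}; X {4,5,6,7,8}->{4,5}; Y {3,5,7,8}->{}; Z {3,5,9}->{}
pass 2: X {4,5}->{}
pass 3: no change
Fixpoint after 3 passes: D(X) = {}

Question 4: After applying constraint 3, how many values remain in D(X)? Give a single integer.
Answer: 2

Derivation:
Constraint 1 (X != Y) on D(X)={4,5,6,7,8} D(Y)={3,5,7,8}: no change
Constraint 2 (X + Z = Y) on D(X)={4,5,6,7,8} D(Z)={3,5,9} D(Y)={3,5,7,8}: X {4,5,6,7,8}->{4,5}; Z {3,5,9}->{3}; Y {3,5,7,8}->{7,8}
Constraint 3 (Y != X) on D(Y)={7,8} D(X)={4,5}: no change
So after constraint 3: D(X)={4,5}, size = 2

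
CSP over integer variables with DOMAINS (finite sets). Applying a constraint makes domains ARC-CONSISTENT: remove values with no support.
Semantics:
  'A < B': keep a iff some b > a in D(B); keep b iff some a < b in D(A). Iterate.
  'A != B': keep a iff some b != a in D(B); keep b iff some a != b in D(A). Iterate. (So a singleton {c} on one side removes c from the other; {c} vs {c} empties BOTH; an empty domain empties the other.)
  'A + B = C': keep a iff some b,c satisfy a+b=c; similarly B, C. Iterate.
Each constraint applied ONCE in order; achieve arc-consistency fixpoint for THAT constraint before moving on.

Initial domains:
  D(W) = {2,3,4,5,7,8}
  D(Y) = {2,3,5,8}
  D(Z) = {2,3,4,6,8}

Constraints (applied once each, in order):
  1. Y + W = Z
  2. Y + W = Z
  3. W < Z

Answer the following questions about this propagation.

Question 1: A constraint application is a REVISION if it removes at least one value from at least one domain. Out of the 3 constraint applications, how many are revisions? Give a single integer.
Answer: 1

Derivation:
Constraint 1 (Y + W = Z) on D(Y)={2,3,5,8} D(W)={2,3,4,5,7,8} D(Z)={2,3,4,6,8}: Y {2,3,5,8}->{2,3,5}; W {2,3,4,5,7,8}->{2,3,4,5}; Z {2,3,4,6,8}->{4,6,8} => REVISION
Constraint 2 (Y + W = Z) on D(Y)={2,3,5} D(W)={2,3,4,5} D(Z)={4,6,8}: no change => not a revision
Constraint 3 (W < Z) on D(W)={2,3,4,5} D(Z)={4,6,8}: no change => not a revision
Total revisions = 1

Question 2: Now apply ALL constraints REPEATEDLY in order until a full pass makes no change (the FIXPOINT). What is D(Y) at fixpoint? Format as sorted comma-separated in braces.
Answer: {2,3,5}

Derivation:
pass 0 (initial): D(Y)={2,3,5,8}
pass 1: W {2,3,4,5,7,8}->{2,3,4,5}; Y {2,3,5,8}->{2,3,5}; Z {2,3,4,6,8}->{4,6,8}
pass 2: no change
Fixpoint after 2 passes: D(Y) = {2,3,5}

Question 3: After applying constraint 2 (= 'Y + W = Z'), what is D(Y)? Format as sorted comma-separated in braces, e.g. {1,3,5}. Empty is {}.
Constraint 1 (Y + W = Z) on D(Y)={2,3,5,8} D(W)={2,3,4,5,7,8} D(Z)={2,3,4,6,8}: Y {2,3,5,8}->{2,3,5}; W {2,3,4,5,7,8}->{2,3,4,5}; Z {2,3,4,6,8}->{4,6,8}
Constraint 2 (Y + W = Z) on D(Y)={2,3,5} D(W)={2,3,4,5} D(Z)={4,6,8}: no change
So after constraint 2: D(Y) = {2,3,5}

Answer: {2,3,5}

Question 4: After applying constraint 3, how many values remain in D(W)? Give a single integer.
Answer: 4

Derivation:
Constraint 1 (Y + W = Z) on D(Y)={2,3,5,8} D(W)={2,3,4,5,7,8} D(Z)={2,3,4,6,8}: Y {2,3,5,8}->{2,3,5}; W {2,3,4,5,7,8}->{2,3,4,5}; Z {2,3,4,6,8}->{4,6,8}
Constraint 2 (Y + W = Z) on D(Y)={2,3,5} D(W)={2,3,4,5} D(Z)={4,6,8}: no change
Constraint 3 (W < Z) on D(W)={2,3,4,5} D(Z)={4,6,8}: no change
So after constraint 3: D(W)={2,3,4,5}, size = 4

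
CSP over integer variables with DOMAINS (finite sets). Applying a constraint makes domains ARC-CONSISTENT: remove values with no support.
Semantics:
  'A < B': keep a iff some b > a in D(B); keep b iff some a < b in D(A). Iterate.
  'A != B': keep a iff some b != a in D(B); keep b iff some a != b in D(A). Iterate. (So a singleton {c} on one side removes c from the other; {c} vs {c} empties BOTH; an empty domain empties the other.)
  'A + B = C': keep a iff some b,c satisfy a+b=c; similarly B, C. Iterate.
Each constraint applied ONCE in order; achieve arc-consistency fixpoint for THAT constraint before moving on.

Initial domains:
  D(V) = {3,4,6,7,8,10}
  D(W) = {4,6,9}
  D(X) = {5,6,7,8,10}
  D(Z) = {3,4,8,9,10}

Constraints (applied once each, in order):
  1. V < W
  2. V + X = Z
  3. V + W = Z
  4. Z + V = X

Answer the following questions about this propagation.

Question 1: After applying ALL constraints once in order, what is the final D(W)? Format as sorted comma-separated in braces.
Answer: {4,6}

Derivation:
Constraint 1 (V < W) on D(V)={3,4,6,7,8,10} D(W)={4,6,9}: V {3,4,6,7,8,10}->{3,4,6,7,8}
Constraint 2 (V + X = Z) on D(V)={3,4,6,7,8} D(X)={5,6,7,8,10} D(Z)={3,4,8,9,10}: V {3,4,6,7,8}->{3,4}; X {5,6,7,8,10}->{5,6,7}; Z {3,4,8,9,10}->{8,9,10}
Constraint 3 (V + W = Z) on D(V)={3,4} D(W)={4,6,9} D(Z)={8,9,10}: W {4,6,9}->{4,6}
Constraint 4 (Z + V = X) on D(Z)={8,9,10} D(V)={3,4} D(X)={5,6,7}: Z {8,9,10}->{}; V {3,4}->{}; X {5,6,7}->{}
So after all 4 constraints: D(W) = {4,6}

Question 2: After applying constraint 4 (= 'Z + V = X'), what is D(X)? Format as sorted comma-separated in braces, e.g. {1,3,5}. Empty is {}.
Constraint 1 (V < W) on D(V)={3,4,6,7,8,10} D(W)={4,6,9}: V {3,4,6,7,8,10}->{3,4,6,7,8}
Constraint 2 (V + X = Z) on D(V)={3,4,6,7,8} D(X)={5,6,7,8,10} D(Z)={3,4,8,9,10}: V {3,4,6,7,8}->{3,4}; X {5,6,7,8,10}->{5,6,7}; Z {3,4,8,9,10}->{8,9,10}
Constraint 3 (V + W = Z) on D(V)={3,4} D(W)={4,6,9} D(Z)={8,9,10}: W {4,6,9}->{4,6}
Constraint 4 (Z + V = X) on D(Z)={8,9,10} D(V)={3,4} D(X)={5,6,7}: Z {8,9,10}->{}; V {3,4}->{}; X {5,6,7}->{}
So after constraint 4: D(X) = {}

Answer: {}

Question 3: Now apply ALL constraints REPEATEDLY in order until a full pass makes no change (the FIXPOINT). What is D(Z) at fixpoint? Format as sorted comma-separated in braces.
Answer: {}

Derivation:
pass 0 (initial): D(Z)={3,4,8,9,10}
pass 1: V {3,4,6,7,8,10}->{}; W {4,6,9}->{4,6}; X {5,6,7,8,10}->{}; Z {3,4,8,9,10}->{}
pass 2: W {4,6}->{}
pass 3: no change
Fixpoint after 3 passes: D(Z) = {}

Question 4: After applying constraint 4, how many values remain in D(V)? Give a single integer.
Constraint 1 (V < W) on D(V)={3,4,6,7,8,10} D(W)={4,6,9}: V {3,4,6,7,8,10}->{3,4,6,7,8}
Constraint 2 (V + X = Z) on D(V)={3,4,6,7,8} D(X)={5,6,7,8,10} D(Z)={3,4,8,9,10}: V {3,4,6,7,8}->{3,4}; X {5,6,7,8,10}->{5,6,7}; Z {3,4,8,9,10}->{8,9,10}
Constraint 3 (V + W = Z) on D(V)={3,4} D(W)={4,6,9} D(Z)={8,9,10}: W {4,6,9}->{4,6}
Constraint 4 (Z + V = X) on D(Z)={8,9,10} D(V)={3,4} D(X)={5,6,7}: Z {8,9,10}->{}; V {3,4}->{}; X {5,6,7}->{}
So after constraint 4: D(V)={}, size = 0

Answer: 0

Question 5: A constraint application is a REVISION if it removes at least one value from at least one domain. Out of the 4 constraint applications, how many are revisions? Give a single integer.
Constraint 1 (V < W) on D(V)={3,4,6,7,8,10} D(W)={4,6,9}: V {3,4,6,7,8,10}->{3,4,6,7,8} => REVISION
Constraint 2 (V + X = Z) on D(V)={3,4,6,7,8} D(X)={5,6,7,8,10} D(Z)={3,4,8,9,10}: V {3,4,6,7,8}->{3,4}; X {5,6,7,8,10}->{5,6,7}; Z {3,4,8,9,10}->{8,9,10} => REVISION
Constraint 3 (V + W = Z) on D(V)={3,4} D(W)={4,6,9} D(Z)={8,9,10}: W {4,6,9}->{4,6} => REVISION
Constraint 4 (Z + V = X) on D(Z)={8,9,10} D(V)={3,4} D(X)={5,6,7}: Z {8,9,10}->{}; V {3,4}->{}; X {5,6,7}->{} => REVISION
Total revisions = 4

Answer: 4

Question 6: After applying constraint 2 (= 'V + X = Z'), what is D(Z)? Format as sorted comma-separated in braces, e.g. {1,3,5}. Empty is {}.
Constraint 1 (V < W) on D(V)={3,4,6,7,8,10} D(W)={4,6,9}: V {3,4,6,7,8,10}->{3,4,6,7,8}
Constraint 2 (V + X = Z) on D(V)={3,4,6,7,8} D(X)={5,6,7,8,10} D(Z)={3,4,8,9,10}: V {3,4,6,7,8}->{3,4}; X {5,6,7,8,10}->{5,6,7}; Z {3,4,8,9,10}->{8,9,10}
So after constraint 2: D(Z) = {8,9,10}

Answer: {8,9,10}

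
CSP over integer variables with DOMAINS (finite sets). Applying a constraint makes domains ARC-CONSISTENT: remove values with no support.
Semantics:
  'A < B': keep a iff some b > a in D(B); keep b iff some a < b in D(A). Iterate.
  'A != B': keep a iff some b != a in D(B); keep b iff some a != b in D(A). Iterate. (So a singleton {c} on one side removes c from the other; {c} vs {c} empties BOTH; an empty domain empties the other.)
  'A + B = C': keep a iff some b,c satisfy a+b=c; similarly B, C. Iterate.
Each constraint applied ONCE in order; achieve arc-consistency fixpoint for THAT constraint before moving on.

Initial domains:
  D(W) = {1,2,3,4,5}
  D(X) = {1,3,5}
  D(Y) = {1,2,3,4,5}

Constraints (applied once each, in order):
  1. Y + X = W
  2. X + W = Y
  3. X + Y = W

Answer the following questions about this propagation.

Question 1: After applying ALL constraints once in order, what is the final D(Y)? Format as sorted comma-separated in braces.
Constraint 1 (Y + X = W) on D(Y)={1,2,3,4,5} D(X)={1,3,5} D(W)={1,2,3,4,5}: Y {1,2,3,4,5}->{1,2,3,4}; X {1,3,5}->{1,3}; W {1,2,3,4,5}->{2,3,4,5}
Constraint 2 (X + W = Y) on D(X)={1,3} D(W)={2,3,4,5} D(Y)={1,2,3,4}: X {1,3}->{1}; W {2,3,4,5}->{2,3}; Y {1,2,3,4}->{3,4}
Constraint 3 (X + Y = W) on D(X)={1} D(Y)={3,4} D(W)={2,3}: X {1}->{}; Y {3,4}->{}; W {2,3}->{}
So after all 3 constraints: D(Y) = {}

Answer: {}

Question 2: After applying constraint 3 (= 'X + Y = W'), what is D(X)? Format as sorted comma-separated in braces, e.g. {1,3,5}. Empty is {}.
Constraint 1 (Y + X = W) on D(Y)={1,2,3,4,5} D(X)={1,3,5} D(W)={1,2,3,4,5}: Y {1,2,3,4,5}->{1,2,3,4}; X {1,3,5}->{1,3}; W {1,2,3,4,5}->{2,3,4,5}
Constraint 2 (X + W = Y) on D(X)={1,3} D(W)={2,3,4,5} D(Y)={1,2,3,4}: X {1,3}->{1}; W {2,3,4,5}->{2,3}; Y {1,2,3,4}->{3,4}
Constraint 3 (X + Y = W) on D(X)={1} D(Y)={3,4} D(W)={2,3}: X {1}->{}; Y {3,4}->{}; W {2,3}->{}
So after constraint 3: D(X) = {}

Answer: {}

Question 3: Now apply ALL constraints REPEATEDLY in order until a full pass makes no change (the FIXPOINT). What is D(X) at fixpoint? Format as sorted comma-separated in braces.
pass 0 (initial): D(X)={1,3,5}
pass 1: W {1,2,3,4,5}->{}; X {1,3,5}->{}; Y {1,2,3,4,5}->{}
pass 2: no change
Fixpoint after 2 passes: D(X) = {}

Answer: {}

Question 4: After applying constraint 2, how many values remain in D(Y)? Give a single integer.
Answer: 2

Derivation:
Constraint 1 (Y + X = W) on D(Y)={1,2,3,4,5} D(X)={1,3,5} D(W)={1,2,3,4,5}: Y {1,2,3,4,5}->{1,2,3,4}; X {1,3,5}->{1,3}; W {1,2,3,4,5}->{2,3,4,5}
Constraint 2 (X + W = Y) on D(X)={1,3} D(W)={2,3,4,5} D(Y)={1,2,3,4}: X {1,3}->{1}; W {2,3,4,5}->{2,3}; Y {1,2,3,4}->{3,4}
So after constraint 2: D(Y)={3,4}, size = 2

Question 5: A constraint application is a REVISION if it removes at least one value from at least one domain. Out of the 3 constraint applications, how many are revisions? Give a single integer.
Answer: 3

Derivation:
Constraint 1 (Y + X = W) on D(Y)={1,2,3,4,5} D(X)={1,3,5} D(W)={1,2,3,4,5}: Y {1,2,3,4,5}->{1,2,3,4}; X {1,3,5}->{1,3}; W {1,2,3,4,5}->{2,3,4,5} => REVISION
Constraint 2 (X + W = Y) on D(X)={1,3} D(W)={2,3,4,5} D(Y)={1,2,3,4}: X {1,3}->{1}; W {2,3,4,5}->{2,3}; Y {1,2,3,4}->{3,4} => REVISION
Constraint 3 (X + Y = W) on D(X)={1} D(Y)={3,4} D(W)={2,3}: X {1}->{}; Y {3,4}->{}; W {2,3}->{} => REVISION
Total revisions = 3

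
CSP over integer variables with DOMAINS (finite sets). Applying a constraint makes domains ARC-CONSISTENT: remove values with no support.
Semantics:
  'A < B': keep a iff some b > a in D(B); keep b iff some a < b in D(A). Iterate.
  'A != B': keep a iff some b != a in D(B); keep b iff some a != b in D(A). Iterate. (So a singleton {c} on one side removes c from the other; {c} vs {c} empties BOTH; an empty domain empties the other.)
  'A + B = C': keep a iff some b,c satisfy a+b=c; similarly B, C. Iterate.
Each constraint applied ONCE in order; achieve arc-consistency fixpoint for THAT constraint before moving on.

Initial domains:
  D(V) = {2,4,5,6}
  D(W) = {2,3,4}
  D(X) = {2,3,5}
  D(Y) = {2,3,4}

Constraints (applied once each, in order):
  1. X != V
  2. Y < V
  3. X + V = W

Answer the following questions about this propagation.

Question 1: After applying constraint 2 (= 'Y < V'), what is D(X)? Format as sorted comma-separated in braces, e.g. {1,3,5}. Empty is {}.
Constraint 1 (X != V) on D(X)={2,3,5} D(V)={2,4,5,6}: no change
Constraint 2 (Y < V) on D(Y)={2,3,4} D(V)={2,4,5,6}: V {2,4,5,6}->{4,5,6}
So after constraint 2: D(X) = {2,3,5}

Answer: {2,3,5}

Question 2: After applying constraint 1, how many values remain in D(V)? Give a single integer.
Answer: 4

Derivation:
Constraint 1 (X != V) on D(X)={2,3,5} D(V)={2,4,5,6}: no change
So after constraint 1: D(V)={2,4,5,6}, size = 4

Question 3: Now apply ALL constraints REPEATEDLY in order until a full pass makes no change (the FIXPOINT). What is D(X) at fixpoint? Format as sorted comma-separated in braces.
pass 0 (initial): D(X)={2,3,5}
pass 1: V {2,4,5,6}->{}; W {2,3,4}->{}; X {2,3,5}->{}
pass 2: Y {2,3,4}->{}
pass 3: no change
Fixpoint after 3 passes: D(X) = {}

Answer: {}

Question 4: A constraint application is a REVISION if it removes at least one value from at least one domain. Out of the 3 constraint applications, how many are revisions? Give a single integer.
Constraint 1 (X != V) on D(X)={2,3,5} D(V)={2,4,5,6}: no change => not a revision
Constraint 2 (Y < V) on D(Y)={2,3,4} D(V)={2,4,5,6}: V {2,4,5,6}->{4,5,6} => REVISION
Constraint 3 (X + V = W) on D(X)={2,3,5} D(V)={4,5,6} D(W)={2,3,4}: X {2,3,5}->{}; V {4,5,6}->{}; W {2,3,4}->{} => REVISION
Total revisions = 2

Answer: 2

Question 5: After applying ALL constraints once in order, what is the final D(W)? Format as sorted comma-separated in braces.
Constraint 1 (X != V) on D(X)={2,3,5} D(V)={2,4,5,6}: no change
Constraint 2 (Y < V) on D(Y)={2,3,4} D(V)={2,4,5,6}: V {2,4,5,6}->{4,5,6}
Constraint 3 (X + V = W) on D(X)={2,3,5} D(V)={4,5,6} D(W)={2,3,4}: X {2,3,5}->{}; V {4,5,6}->{}; W {2,3,4}->{}
So after all 3 constraints: D(W) = {}

Answer: {}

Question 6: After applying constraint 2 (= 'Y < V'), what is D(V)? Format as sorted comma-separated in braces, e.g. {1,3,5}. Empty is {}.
Constraint 1 (X != V) on D(X)={2,3,5} D(V)={2,4,5,6}: no change
Constraint 2 (Y < V) on D(Y)={2,3,4} D(V)={2,4,5,6}: V {2,4,5,6}->{4,5,6}
So after constraint 2: D(V) = {4,5,6}

Answer: {4,5,6}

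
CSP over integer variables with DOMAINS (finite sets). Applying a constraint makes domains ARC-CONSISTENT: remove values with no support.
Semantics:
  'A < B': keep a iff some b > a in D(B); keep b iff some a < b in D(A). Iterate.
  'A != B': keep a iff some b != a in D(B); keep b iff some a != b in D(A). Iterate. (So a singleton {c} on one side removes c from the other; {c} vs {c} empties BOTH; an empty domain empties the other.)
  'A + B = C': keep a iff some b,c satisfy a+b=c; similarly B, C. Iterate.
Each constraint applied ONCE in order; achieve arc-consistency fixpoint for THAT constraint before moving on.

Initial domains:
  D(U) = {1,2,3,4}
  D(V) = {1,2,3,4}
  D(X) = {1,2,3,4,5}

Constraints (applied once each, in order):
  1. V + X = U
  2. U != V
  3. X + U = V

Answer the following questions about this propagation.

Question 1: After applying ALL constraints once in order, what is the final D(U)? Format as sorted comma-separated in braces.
Answer: {2}

Derivation:
Constraint 1 (V + X = U) on D(V)={1,2,3,4} D(X)={1,2,3,4,5} D(U)={1,2,3,4}: V {1,2,3,4}->{1,2,3}; X {1,2,3,4,5}->{1,2,3}; U {1,2,3,4}->{2,3,4}
Constraint 2 (U != V) on D(U)={2,3,4} D(V)={1,2,3}: no change
Constraint 3 (X + U = V) on D(X)={1,2,3} D(U)={2,3,4} D(V)={1,2,3}: X {1,2,3}->{1}; U {2,3,4}->{2}; V {1,2,3}->{3}
So after all 3 constraints: D(U) = {2}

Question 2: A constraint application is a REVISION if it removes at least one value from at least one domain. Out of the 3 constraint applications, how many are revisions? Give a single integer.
Answer: 2

Derivation:
Constraint 1 (V + X = U) on D(V)={1,2,3,4} D(X)={1,2,3,4,5} D(U)={1,2,3,4}: V {1,2,3,4}->{1,2,3}; X {1,2,3,4,5}->{1,2,3}; U {1,2,3,4}->{2,3,4} => REVISION
Constraint 2 (U != V) on D(U)={2,3,4} D(V)={1,2,3}: no change => not a revision
Constraint 3 (X + U = V) on D(X)={1,2,3} D(U)={2,3,4} D(V)={1,2,3}: X {1,2,3}->{1}; U {2,3,4}->{2}; V {1,2,3}->{3} => REVISION
Total revisions = 2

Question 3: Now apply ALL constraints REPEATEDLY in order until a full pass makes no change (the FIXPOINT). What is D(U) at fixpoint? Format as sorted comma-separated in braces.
Answer: {}

Derivation:
pass 0 (initial): D(U)={1,2,3,4}
pass 1: U {1,2,3,4}->{2}; V {1,2,3,4}->{3}; X {1,2,3,4,5}->{1}
pass 2: U {2}->{}; V {3}->{}; X {1}->{}
pass 3: no change
Fixpoint after 3 passes: D(U) = {}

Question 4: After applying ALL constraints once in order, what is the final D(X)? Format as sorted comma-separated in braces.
Constraint 1 (V + X = U) on D(V)={1,2,3,4} D(X)={1,2,3,4,5} D(U)={1,2,3,4}: V {1,2,3,4}->{1,2,3}; X {1,2,3,4,5}->{1,2,3}; U {1,2,3,4}->{2,3,4}
Constraint 2 (U != V) on D(U)={2,3,4} D(V)={1,2,3}: no change
Constraint 3 (X + U = V) on D(X)={1,2,3} D(U)={2,3,4} D(V)={1,2,3}: X {1,2,3}->{1}; U {2,3,4}->{2}; V {1,2,3}->{3}
So after all 3 constraints: D(X) = {1}

Answer: {1}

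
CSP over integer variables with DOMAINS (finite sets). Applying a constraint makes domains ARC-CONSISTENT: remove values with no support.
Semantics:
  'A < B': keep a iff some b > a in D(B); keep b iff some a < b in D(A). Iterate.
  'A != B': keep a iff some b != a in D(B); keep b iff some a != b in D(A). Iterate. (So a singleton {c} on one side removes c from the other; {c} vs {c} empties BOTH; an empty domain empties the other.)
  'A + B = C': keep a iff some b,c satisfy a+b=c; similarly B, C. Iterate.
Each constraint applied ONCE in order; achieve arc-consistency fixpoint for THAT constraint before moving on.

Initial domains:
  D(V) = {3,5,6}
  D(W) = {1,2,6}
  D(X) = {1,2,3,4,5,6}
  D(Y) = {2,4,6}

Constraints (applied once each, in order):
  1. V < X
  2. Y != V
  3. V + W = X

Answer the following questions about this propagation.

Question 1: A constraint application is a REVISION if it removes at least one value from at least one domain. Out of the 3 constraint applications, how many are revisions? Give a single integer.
Answer: 2

Derivation:
Constraint 1 (V < X) on D(V)={3,5,6} D(X)={1,2,3,4,5,6}: V {3,5,6}->{3,5}; X {1,2,3,4,5,6}->{4,5,6} => REVISION
Constraint 2 (Y != V) on D(Y)={2,4,6} D(V)={3,5}: no change => not a revision
Constraint 3 (V + W = X) on D(V)={3,5} D(W)={1,2,6} D(X)={4,5,6}: W {1,2,6}->{1,2} => REVISION
Total revisions = 2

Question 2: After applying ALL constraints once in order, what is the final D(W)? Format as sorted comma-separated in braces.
Constraint 1 (V < X) on D(V)={3,5,6} D(X)={1,2,3,4,5,6}: V {3,5,6}->{3,5}; X {1,2,3,4,5,6}->{4,5,6}
Constraint 2 (Y != V) on D(Y)={2,4,6} D(V)={3,5}: no change
Constraint 3 (V + W = X) on D(V)={3,5} D(W)={1,2,6} D(X)={4,5,6}: W {1,2,6}->{1,2}
So after all 3 constraints: D(W) = {1,2}

Answer: {1,2}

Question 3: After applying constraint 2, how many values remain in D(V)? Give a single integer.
Constraint 1 (V < X) on D(V)={3,5,6} D(X)={1,2,3,4,5,6}: V {3,5,6}->{3,5}; X {1,2,3,4,5,6}->{4,5,6}
Constraint 2 (Y != V) on D(Y)={2,4,6} D(V)={3,5}: no change
So after constraint 2: D(V)={3,5}, size = 2

Answer: 2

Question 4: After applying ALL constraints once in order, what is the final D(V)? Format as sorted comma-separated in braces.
Constraint 1 (V < X) on D(V)={3,5,6} D(X)={1,2,3,4,5,6}: V {3,5,6}->{3,5}; X {1,2,3,4,5,6}->{4,5,6}
Constraint 2 (Y != V) on D(Y)={2,4,6} D(V)={3,5}: no change
Constraint 3 (V + W = X) on D(V)={3,5} D(W)={1,2,6} D(X)={4,5,6}: W {1,2,6}->{1,2}
So after all 3 constraints: D(V) = {3,5}

Answer: {3,5}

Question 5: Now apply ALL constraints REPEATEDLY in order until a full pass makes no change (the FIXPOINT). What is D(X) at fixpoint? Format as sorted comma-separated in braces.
Answer: {4,5,6}

Derivation:
pass 0 (initial): D(X)={1,2,3,4,5,6}
pass 1: V {3,5,6}->{3,5}; W {1,2,6}->{1,2}; X {1,2,3,4,5,6}->{4,5,6}
pass 2: no change
Fixpoint after 2 passes: D(X) = {4,5,6}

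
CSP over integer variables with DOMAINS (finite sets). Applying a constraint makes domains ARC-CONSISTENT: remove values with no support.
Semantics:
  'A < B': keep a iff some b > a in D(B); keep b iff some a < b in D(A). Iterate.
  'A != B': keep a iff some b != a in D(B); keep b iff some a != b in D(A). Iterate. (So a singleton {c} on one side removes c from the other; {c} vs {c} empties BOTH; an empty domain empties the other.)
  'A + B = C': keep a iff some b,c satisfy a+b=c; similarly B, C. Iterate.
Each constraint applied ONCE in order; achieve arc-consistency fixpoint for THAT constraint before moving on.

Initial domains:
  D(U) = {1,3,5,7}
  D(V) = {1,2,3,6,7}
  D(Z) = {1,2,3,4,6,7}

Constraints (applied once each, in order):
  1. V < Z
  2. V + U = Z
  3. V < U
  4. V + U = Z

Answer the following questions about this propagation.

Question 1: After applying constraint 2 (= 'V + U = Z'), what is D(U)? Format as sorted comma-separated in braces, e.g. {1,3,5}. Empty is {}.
Answer: {1,3,5}

Derivation:
Constraint 1 (V < Z) on D(V)={1,2,3,6,7} D(Z)={1,2,3,4,6,7}: V {1,2,3,6,7}->{1,2,3,6}; Z {1,2,3,4,6,7}->{2,3,4,6,7}
Constraint 2 (V + U = Z) on D(V)={1,2,3,6} D(U)={1,3,5,7} D(Z)={2,3,4,6,7}: U {1,3,5,7}->{1,3,5}
So after constraint 2: D(U) = {1,3,5}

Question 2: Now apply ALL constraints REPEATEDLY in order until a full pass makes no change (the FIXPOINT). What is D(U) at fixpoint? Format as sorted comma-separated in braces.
pass 0 (initial): D(U)={1,3,5,7}
pass 1: U {1,3,5,7}->{3,5}; V {1,2,3,6,7}->{1,2,3}; Z {1,2,3,4,6,7}->{4,6,7}
pass 2: no change
Fixpoint after 2 passes: D(U) = {3,5}

Answer: {3,5}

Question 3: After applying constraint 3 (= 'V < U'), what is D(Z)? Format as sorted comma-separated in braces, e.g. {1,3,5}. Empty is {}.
Constraint 1 (V < Z) on D(V)={1,2,3,6,7} D(Z)={1,2,3,4,6,7}: V {1,2,3,6,7}->{1,2,3,6}; Z {1,2,3,4,6,7}->{2,3,4,6,7}
Constraint 2 (V + U = Z) on D(V)={1,2,3,6} D(U)={1,3,5,7} D(Z)={2,3,4,6,7}: U {1,3,5,7}->{1,3,5}
Constraint 3 (V < U) on D(V)={1,2,3,6} D(U)={1,3,5}: V {1,2,3,6}->{1,2,3}; U {1,3,5}->{3,5}
So after constraint 3: D(Z) = {2,3,4,6,7}

Answer: {2,3,4,6,7}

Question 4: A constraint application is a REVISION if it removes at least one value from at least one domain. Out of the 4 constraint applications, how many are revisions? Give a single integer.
Constraint 1 (V < Z) on D(V)={1,2,3,6,7} D(Z)={1,2,3,4,6,7}: V {1,2,3,6,7}->{1,2,3,6}; Z {1,2,3,4,6,7}->{2,3,4,6,7} => REVISION
Constraint 2 (V + U = Z) on D(V)={1,2,3,6} D(U)={1,3,5,7} D(Z)={2,3,4,6,7}: U {1,3,5,7}->{1,3,5} => REVISION
Constraint 3 (V < U) on D(V)={1,2,3,6} D(U)={1,3,5}: V {1,2,3,6}->{1,2,3}; U {1,3,5}->{3,5} => REVISION
Constraint 4 (V + U = Z) on D(V)={1,2,3} D(U)={3,5} D(Z)={2,3,4,6,7}: Z {2,3,4,6,7}->{4,6,7} => REVISION
Total revisions = 4

Answer: 4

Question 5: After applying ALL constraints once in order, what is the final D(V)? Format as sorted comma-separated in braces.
Constraint 1 (V < Z) on D(V)={1,2,3,6,7} D(Z)={1,2,3,4,6,7}: V {1,2,3,6,7}->{1,2,3,6}; Z {1,2,3,4,6,7}->{2,3,4,6,7}
Constraint 2 (V + U = Z) on D(V)={1,2,3,6} D(U)={1,3,5,7} D(Z)={2,3,4,6,7}: U {1,3,5,7}->{1,3,5}
Constraint 3 (V < U) on D(V)={1,2,3,6} D(U)={1,3,5}: V {1,2,3,6}->{1,2,3}; U {1,3,5}->{3,5}
Constraint 4 (V + U = Z) on D(V)={1,2,3} D(U)={3,5} D(Z)={2,3,4,6,7}: Z {2,3,4,6,7}->{4,6,7}
So after all 4 constraints: D(V) = {1,2,3}

Answer: {1,2,3}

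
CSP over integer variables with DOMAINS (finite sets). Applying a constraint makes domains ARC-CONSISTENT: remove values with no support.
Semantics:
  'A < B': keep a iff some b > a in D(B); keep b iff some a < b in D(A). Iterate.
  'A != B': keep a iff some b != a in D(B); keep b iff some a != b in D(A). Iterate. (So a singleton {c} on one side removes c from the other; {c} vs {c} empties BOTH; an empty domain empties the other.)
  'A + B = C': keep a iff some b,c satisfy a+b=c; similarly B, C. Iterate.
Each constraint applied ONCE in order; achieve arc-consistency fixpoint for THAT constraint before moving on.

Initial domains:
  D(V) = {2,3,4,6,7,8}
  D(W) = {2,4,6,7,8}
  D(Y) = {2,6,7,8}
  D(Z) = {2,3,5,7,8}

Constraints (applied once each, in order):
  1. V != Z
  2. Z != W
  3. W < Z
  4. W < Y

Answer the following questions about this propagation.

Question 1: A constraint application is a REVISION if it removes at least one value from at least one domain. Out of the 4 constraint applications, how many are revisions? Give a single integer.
Answer: 2

Derivation:
Constraint 1 (V != Z) on D(V)={2,3,4,6,7,8} D(Z)={2,3,5,7,8}: no change => not a revision
Constraint 2 (Z != W) on D(Z)={2,3,5,7,8} D(W)={2,4,6,7,8}: no change => not a revision
Constraint 3 (W < Z) on D(W)={2,4,6,7,8} D(Z)={2,3,5,7,8}: W {2,4,6,7,8}->{2,4,6,7}; Z {2,3,5,7,8}->{3,5,7,8} => REVISION
Constraint 4 (W < Y) on D(W)={2,4,6,7} D(Y)={2,6,7,8}: Y {2,6,7,8}->{6,7,8} => REVISION
Total revisions = 2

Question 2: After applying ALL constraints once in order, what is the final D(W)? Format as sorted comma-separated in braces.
Constraint 1 (V != Z) on D(V)={2,3,4,6,7,8} D(Z)={2,3,5,7,8}: no change
Constraint 2 (Z != W) on D(Z)={2,3,5,7,8} D(W)={2,4,6,7,8}: no change
Constraint 3 (W < Z) on D(W)={2,4,6,7,8} D(Z)={2,3,5,7,8}: W {2,4,6,7,8}->{2,4,6,7}; Z {2,3,5,7,8}->{3,5,7,8}
Constraint 4 (W < Y) on D(W)={2,4,6,7} D(Y)={2,6,7,8}: Y {2,6,7,8}->{6,7,8}
So after all 4 constraints: D(W) = {2,4,6,7}

Answer: {2,4,6,7}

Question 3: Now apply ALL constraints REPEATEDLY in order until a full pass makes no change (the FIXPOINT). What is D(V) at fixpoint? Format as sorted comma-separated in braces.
pass 0 (initial): D(V)={2,3,4,6,7,8}
pass 1: W {2,4,6,7,8}->{2,4,6,7}; Y {2,6,7,8}->{6,7,8}; Z {2,3,5,7,8}->{3,5,7,8}
pass 2: no change
Fixpoint after 2 passes: D(V) = {2,3,4,6,7,8}

Answer: {2,3,4,6,7,8}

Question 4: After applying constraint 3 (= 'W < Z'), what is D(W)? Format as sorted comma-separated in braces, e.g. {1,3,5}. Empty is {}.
Answer: {2,4,6,7}

Derivation:
Constraint 1 (V != Z) on D(V)={2,3,4,6,7,8} D(Z)={2,3,5,7,8}: no change
Constraint 2 (Z != W) on D(Z)={2,3,5,7,8} D(W)={2,4,6,7,8}: no change
Constraint 3 (W < Z) on D(W)={2,4,6,7,8} D(Z)={2,3,5,7,8}: W {2,4,6,7,8}->{2,4,6,7}; Z {2,3,5,7,8}->{3,5,7,8}
So after constraint 3: D(W) = {2,4,6,7}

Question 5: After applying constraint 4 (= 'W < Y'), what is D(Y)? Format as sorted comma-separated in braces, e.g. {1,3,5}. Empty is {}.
Answer: {6,7,8}

Derivation:
Constraint 1 (V != Z) on D(V)={2,3,4,6,7,8} D(Z)={2,3,5,7,8}: no change
Constraint 2 (Z != W) on D(Z)={2,3,5,7,8} D(W)={2,4,6,7,8}: no change
Constraint 3 (W < Z) on D(W)={2,4,6,7,8} D(Z)={2,3,5,7,8}: W {2,4,6,7,8}->{2,4,6,7}; Z {2,3,5,7,8}->{3,5,7,8}
Constraint 4 (W < Y) on D(W)={2,4,6,7} D(Y)={2,6,7,8}: Y {2,6,7,8}->{6,7,8}
So after constraint 4: D(Y) = {6,7,8}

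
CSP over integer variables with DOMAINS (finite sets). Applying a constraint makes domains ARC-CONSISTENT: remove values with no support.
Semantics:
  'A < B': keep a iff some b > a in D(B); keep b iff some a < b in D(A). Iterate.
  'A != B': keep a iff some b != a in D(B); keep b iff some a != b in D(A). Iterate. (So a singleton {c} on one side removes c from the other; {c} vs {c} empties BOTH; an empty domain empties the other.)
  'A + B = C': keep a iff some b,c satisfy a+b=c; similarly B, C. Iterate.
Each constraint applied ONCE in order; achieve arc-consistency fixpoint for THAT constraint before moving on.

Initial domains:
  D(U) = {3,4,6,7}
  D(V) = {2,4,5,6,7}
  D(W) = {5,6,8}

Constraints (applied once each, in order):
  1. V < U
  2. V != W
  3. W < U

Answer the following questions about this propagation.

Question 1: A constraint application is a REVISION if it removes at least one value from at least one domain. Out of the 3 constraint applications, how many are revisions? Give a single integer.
Answer: 2

Derivation:
Constraint 1 (V < U) on D(V)={2,4,5,6,7} D(U)={3,4,6,7}: V {2,4,5,6,7}->{2,4,5,6} => REVISION
Constraint 2 (V != W) on D(V)={2,4,5,6} D(W)={5,6,8}: no change => not a revision
Constraint 3 (W < U) on D(W)={5,6,8} D(U)={3,4,6,7}: W {5,6,8}->{5,6}; U {3,4,6,7}->{6,7} => REVISION
Total revisions = 2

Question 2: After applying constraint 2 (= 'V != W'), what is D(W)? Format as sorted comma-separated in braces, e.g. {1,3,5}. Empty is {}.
Answer: {5,6,8}

Derivation:
Constraint 1 (V < U) on D(V)={2,4,5,6,7} D(U)={3,4,6,7}: V {2,4,5,6,7}->{2,4,5,6}
Constraint 2 (V != W) on D(V)={2,4,5,6} D(W)={5,6,8}: no change
So after constraint 2: D(W) = {5,6,8}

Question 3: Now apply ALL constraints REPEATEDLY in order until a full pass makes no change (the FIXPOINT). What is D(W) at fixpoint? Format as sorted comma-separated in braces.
Answer: {5,6}

Derivation:
pass 0 (initial): D(W)={5,6,8}
pass 1: U {3,4,6,7}->{6,7}; V {2,4,5,6,7}->{2,4,5,6}; W {5,6,8}->{5,6}
pass 2: no change
Fixpoint after 2 passes: D(W) = {5,6}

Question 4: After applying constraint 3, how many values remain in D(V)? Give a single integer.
Answer: 4

Derivation:
Constraint 1 (V < U) on D(V)={2,4,5,6,7} D(U)={3,4,6,7}: V {2,4,5,6,7}->{2,4,5,6}
Constraint 2 (V != W) on D(V)={2,4,5,6} D(W)={5,6,8}: no change
Constraint 3 (W < U) on D(W)={5,6,8} D(U)={3,4,6,7}: W {5,6,8}->{5,6}; U {3,4,6,7}->{6,7}
So after constraint 3: D(V)={2,4,5,6}, size = 4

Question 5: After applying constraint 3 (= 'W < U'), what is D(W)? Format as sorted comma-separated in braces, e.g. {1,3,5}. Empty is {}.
Constraint 1 (V < U) on D(V)={2,4,5,6,7} D(U)={3,4,6,7}: V {2,4,5,6,7}->{2,4,5,6}
Constraint 2 (V != W) on D(V)={2,4,5,6} D(W)={5,6,8}: no change
Constraint 3 (W < U) on D(W)={5,6,8} D(U)={3,4,6,7}: W {5,6,8}->{5,6}; U {3,4,6,7}->{6,7}
So after constraint 3: D(W) = {5,6}

Answer: {5,6}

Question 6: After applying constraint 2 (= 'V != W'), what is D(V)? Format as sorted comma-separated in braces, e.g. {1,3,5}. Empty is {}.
Constraint 1 (V < U) on D(V)={2,4,5,6,7} D(U)={3,4,6,7}: V {2,4,5,6,7}->{2,4,5,6}
Constraint 2 (V != W) on D(V)={2,4,5,6} D(W)={5,6,8}: no change
So after constraint 2: D(V) = {2,4,5,6}

Answer: {2,4,5,6}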